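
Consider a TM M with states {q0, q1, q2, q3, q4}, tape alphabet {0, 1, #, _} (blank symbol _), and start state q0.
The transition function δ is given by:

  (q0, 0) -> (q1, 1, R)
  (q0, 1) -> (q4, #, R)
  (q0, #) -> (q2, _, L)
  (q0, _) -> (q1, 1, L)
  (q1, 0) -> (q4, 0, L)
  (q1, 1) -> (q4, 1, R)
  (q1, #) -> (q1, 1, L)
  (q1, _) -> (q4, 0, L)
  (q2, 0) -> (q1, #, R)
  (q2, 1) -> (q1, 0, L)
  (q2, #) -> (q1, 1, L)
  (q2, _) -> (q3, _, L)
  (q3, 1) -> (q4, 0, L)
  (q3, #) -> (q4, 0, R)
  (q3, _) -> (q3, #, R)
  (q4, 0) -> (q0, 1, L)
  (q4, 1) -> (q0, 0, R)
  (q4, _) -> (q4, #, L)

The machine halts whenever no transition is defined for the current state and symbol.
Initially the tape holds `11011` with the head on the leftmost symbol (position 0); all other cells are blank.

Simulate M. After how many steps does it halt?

15

state=q0 head=0 tape=[1]1011__   (q0,1)→(q4,#,R)
state=q4 head=1 tape=#[1]011__   (q4,1)→(q0,0,R)
state=q0 head=2 tape=#0[0]11__   (q0,0)→(q1,1,R)
state=q1 head=3 tape=#01[1]1__   (q1,1)→(q4,1,R)
state=q4 head=4 tape=#011[1]__   (q4,1)→(q0,0,R)
state=q0 head=5 tape=#0110[_]_   (q0,_)→(q1,1,L)
state=q1 head=4 tape=#011[0]1_   (q1,0)→(q4,0,L)
state=q4 head=3 tape=#01[1]01_   (q4,1)→(q0,0,R)
state=q0 head=4 tape=#010[0]1_   (q0,0)→(q1,1,R)
state=q1 head=5 tape=#0101[1]_   (q1,1)→(q4,1,R)
state=q4 head=6 tape=#01011[_]   (q4,_)→(q4,#,L)
state=q4 head=5 tape=#0101[1]#   (q4,1)→(q0,0,R)
state=q0 head=6 tape=#01010[#]   (q0,#)→(q2,_,L)
state=q2 head=5 tape=#0101[0]_   (q2,0)→(q1,#,R)
state=q1 head=6 tape=#0101#[_]   (q1,_)→(q4,0,L)
state=q4 head=5 tape=#0101[#]0
M halts after 15 transitions.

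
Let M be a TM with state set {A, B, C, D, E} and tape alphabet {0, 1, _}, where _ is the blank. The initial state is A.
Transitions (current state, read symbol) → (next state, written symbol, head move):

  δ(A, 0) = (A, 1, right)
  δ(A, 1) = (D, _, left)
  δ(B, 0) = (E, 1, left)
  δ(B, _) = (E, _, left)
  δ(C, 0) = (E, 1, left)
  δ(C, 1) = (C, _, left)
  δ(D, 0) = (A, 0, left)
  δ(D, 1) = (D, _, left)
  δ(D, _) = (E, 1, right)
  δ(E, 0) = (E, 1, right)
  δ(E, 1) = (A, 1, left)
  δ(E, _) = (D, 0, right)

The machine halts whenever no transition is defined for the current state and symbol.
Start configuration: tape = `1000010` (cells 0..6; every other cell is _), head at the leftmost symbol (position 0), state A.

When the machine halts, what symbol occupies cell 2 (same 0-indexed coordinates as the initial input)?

1

state=A head=0 tape=__[1]000010_   (A,1)→(D,_,left)
state=D head=-1 tape=_[_]_000010_   (D,_)→(E,1,right)
state=E head=0 tape=_1[_]000010_   (E,_)→(D,0,right)
state=D head=1 tape=_10[0]00010_   (D,0)→(A,0,left)
state=A head=0 tape=_1[0]000010_   (A,0)→(A,1,right)
state=A head=1 tape=_11[0]00010_   (A,0)→(A,1,right)
state=A head=2 tape=_111[0]0010_   (A,0)→(A,1,right)
state=A head=3 tape=_1111[0]010_   (A,0)→(A,1,right)
state=A head=4 tape=_11111[0]10_   (A,0)→(A,1,right)
state=A head=5 tape=_111111[1]0_   (A,1)→(D,_,left)
state=D head=4 tape=_11111[1]_0_   (D,1)→(D,_,left)
state=D head=3 tape=_1111[1]__0_   (D,1)→(D,_,left)
state=D head=2 tape=_111[1]___0_   (D,1)→(D,_,left)
state=D head=1 tape=_11[1]____0_   (D,1)→(D,_,left)
state=D head=0 tape=_1[1]_____0_   (D,1)→(D,_,left)
state=D head=-1 tape=_[1]______0_   (D,1)→(D,_,left)
state=D head=-2 tape=[_]_______0_   (D,_)→(E,1,right)
state=E head=-1 tape=1[_]______0_   (E,_)→(D,0,right)
state=D head=0 tape=10[_]_____0_   (D,_)→(E,1,right)
state=E head=1 tape=101[_]____0_   (E,_)→(D,0,right)
state=D head=2 tape=1010[_]___0_   (D,_)→(E,1,right)
state=E head=3 tape=10101[_]__0_   (E,_)→(D,0,right)
state=D head=4 tape=101010[_]_0_   (D,_)→(E,1,right)
state=E head=5 tape=1010101[_]0_   (E,_)→(D,0,right)
state=D head=6 tape=10101010[0]_   (D,0)→(A,0,left)
state=A head=5 tape=1010101[0]0_   (A,0)→(A,1,right)
state=A head=6 tape=10101011[0]_   (A,0)→(A,1,right)
state=A head=7 tape=101010111[_]
Cell 2 holds 1 when M halts.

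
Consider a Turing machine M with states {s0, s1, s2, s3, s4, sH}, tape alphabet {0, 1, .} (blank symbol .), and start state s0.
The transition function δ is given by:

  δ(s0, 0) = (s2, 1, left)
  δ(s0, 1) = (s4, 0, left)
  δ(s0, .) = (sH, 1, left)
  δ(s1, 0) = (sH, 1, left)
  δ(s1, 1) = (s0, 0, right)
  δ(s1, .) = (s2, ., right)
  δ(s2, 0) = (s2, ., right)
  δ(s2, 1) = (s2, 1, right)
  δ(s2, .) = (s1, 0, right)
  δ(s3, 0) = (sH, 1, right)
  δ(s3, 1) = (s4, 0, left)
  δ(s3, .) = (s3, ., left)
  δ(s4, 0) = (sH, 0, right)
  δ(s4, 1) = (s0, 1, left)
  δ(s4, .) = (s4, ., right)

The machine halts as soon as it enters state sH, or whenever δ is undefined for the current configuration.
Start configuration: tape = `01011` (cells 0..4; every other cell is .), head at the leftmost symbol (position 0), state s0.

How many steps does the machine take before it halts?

state=s0 head=0 tape=.[0]1011   (s0,0)→(s2,1,left)
state=s2 head=-1 tape=[.]11011   (s2,.)→(s1,0,right)
state=s1 head=0 tape=0[1]1011   (s1,1)→(s0,0,right)
state=s0 head=1 tape=00[1]011   (s0,1)→(s4,0,left)
state=s4 head=0 tape=0[0]0011   (s4,0)→(sH,0,right)
state=sH head=1 tape=00[0]011
M halts after 5 transitions.

5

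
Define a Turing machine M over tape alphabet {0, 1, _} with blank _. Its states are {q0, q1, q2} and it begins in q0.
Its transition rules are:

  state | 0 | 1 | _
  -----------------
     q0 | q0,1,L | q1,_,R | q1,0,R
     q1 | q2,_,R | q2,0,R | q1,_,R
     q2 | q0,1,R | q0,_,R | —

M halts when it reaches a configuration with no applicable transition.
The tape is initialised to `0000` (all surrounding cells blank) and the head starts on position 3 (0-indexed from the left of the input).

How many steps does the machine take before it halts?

9

state=q0 head=3 tape=_000[0]_   (q0,0)→(q0,1,L)
state=q0 head=2 tape=_00[0]1_   (q0,0)→(q0,1,L)
state=q0 head=1 tape=_0[0]11_   (q0,0)→(q0,1,L)
state=q0 head=0 tape=_[0]111_   (q0,0)→(q0,1,L)
state=q0 head=-1 tape=[_]1111_   (q0,_)→(q1,0,R)
state=q1 head=0 tape=0[1]111_   (q1,1)→(q2,0,R)
state=q2 head=1 tape=00[1]11_   (q2,1)→(q0,_,R)
state=q0 head=2 tape=00_[1]1_   (q0,1)→(q1,_,R)
state=q1 head=3 tape=00__[1]_   (q1,1)→(q2,0,R)
state=q2 head=4 tape=00__0[_]
M halts after 9 transitions.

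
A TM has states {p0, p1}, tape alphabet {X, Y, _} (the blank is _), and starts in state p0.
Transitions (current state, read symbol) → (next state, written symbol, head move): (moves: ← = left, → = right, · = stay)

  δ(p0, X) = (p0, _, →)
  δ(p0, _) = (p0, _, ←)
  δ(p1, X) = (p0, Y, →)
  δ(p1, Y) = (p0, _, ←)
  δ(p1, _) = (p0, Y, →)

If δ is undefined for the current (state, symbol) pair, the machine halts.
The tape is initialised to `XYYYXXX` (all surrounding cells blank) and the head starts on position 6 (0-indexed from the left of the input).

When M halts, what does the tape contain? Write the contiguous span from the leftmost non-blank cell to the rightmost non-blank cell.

XYYY

state=p0 head=6 tape=XYYYXX[X]_   (p0,X)→(p0,_,→)
state=p0 head=7 tape=XYYYXX_[_]   (p0,_)→(p0,_,←)
state=p0 head=6 tape=XYYYXX[_]_   (p0,_)→(p0,_,←)
state=p0 head=5 tape=XYYYX[X]__   (p0,X)→(p0,_,→)
state=p0 head=6 tape=XYYYX_[_]_   (p0,_)→(p0,_,←)
state=p0 head=5 tape=XYYYX[_]__   (p0,_)→(p0,_,←)
state=p0 head=4 tape=XYYY[X]___   (p0,X)→(p0,_,→)
state=p0 head=5 tape=XYYY_[_]__   (p0,_)→(p0,_,←)
state=p0 head=4 tape=XYYY[_]___   (p0,_)→(p0,_,←)
state=p0 head=3 tape=XYY[Y]____
The non-blank tape span at halt is XYYY.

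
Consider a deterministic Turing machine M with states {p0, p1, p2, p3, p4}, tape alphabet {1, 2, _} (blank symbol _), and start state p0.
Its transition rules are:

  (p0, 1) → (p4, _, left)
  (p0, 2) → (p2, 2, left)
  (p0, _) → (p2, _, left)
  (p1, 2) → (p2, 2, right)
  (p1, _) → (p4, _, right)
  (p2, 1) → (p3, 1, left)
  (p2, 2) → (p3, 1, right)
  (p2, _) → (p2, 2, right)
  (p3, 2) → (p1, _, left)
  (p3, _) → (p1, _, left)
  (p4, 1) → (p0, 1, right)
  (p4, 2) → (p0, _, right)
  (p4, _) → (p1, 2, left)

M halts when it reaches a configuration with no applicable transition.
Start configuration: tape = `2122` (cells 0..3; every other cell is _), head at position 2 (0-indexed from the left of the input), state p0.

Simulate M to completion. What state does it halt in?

p1

p0 | _21[2]2   read 2 → write 2, move left, go to p2
p2 | _2[1]22   read 1 → write 1, move left, go to p3
p3 | _[2]122   read 2 → write _, move left, go to p1
p1 | [_]_122   read _ → write _, move right, go to p4
p4 | _[_]122   read _ → write 2, move left, go to p1
p1 | [_]2122   read _ → write _, move right, go to p4
p4 | _[2]122   read 2 → write _, move right, go to p0
p0 | __[1]22   read 1 → write _, move left, go to p4
p4 | _[_]_22   read _ → write 2, move left, go to p1
p1 | [_]2_22   read _ → write _, move right, go to p4
p4 | _[2]_22   read 2 → write _, move right, go to p0
p0 | __[_]22   read _ → write _, move left, go to p2
p2 | _[_]_22   read _ → write 2, move right, go to p2
p2 | _2[_]22   read _ → write 2, move right, go to p2
p2 | _22[2]2   read 2 → write 1, move right, go to p3
p3 | _221[2]   read 2 → write _, move left, go to p1
p1 | _22[1]_
No transition is defined for (p1, 1); M halts in state p1.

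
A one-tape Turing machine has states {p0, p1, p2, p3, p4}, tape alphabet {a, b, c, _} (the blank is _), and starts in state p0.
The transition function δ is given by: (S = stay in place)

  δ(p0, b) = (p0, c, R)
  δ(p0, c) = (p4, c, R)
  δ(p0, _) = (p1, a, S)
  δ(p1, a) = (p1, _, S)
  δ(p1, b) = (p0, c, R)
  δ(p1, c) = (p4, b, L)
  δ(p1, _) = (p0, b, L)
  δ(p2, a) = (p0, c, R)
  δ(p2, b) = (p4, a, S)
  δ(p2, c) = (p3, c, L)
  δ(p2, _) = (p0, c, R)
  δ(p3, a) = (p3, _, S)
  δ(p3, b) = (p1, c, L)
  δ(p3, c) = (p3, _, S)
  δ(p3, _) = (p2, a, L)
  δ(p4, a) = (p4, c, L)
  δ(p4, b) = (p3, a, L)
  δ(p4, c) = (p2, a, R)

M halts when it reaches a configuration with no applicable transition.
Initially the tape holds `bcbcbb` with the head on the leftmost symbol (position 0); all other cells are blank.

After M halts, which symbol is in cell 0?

c

p0 | __[b]cbcbb   read b → write c, move R, go to p0
p0 | __c[c]bcbb   read c → write c, move R, go to p4
p4 | __cc[b]cbb   read b → write a, move L, go to p3
p3 | __c[c]acbb   read c → write _, move S, go to p3
p3 | __c[_]acbb   read _ → write a, move L, go to p2
p2 | __[c]aacbb   read c → write c, move L, go to p3
p3 | _[_]caacbb   read _ → write a, move L, go to p2
p2 | [_]acaacbb   read _ → write c, move R, go to p0
p0 | c[a]caacbb
Cell 0 holds c when M halts.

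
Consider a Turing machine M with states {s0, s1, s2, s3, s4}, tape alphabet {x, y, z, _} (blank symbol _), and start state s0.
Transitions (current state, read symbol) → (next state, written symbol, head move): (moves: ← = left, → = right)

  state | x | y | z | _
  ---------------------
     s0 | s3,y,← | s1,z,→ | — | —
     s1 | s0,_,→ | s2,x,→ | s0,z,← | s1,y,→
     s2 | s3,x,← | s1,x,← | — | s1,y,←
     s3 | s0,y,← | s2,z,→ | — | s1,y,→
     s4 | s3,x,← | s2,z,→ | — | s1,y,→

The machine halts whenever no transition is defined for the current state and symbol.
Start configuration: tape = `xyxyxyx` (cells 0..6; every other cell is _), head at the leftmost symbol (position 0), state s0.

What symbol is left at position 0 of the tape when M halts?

state=s0 head=0 tape=_[x]yxyxyx   (s0,x)→(s3,y,←)
state=s3 head=-1 tape=[_]yyxyxyx   (s3,_)→(s1,y,→)
state=s1 head=0 tape=y[y]yxyxyx   (s1,y)→(s2,x,→)
state=s2 head=1 tape=yx[y]xyxyx   (s2,y)→(s1,x,←)
state=s1 head=0 tape=y[x]xxyxyx   (s1,x)→(s0,_,→)
state=s0 head=1 tape=y_[x]xyxyx   (s0,x)→(s3,y,←)
state=s3 head=0 tape=y[_]yxyxyx   (s3,_)→(s1,y,→)
state=s1 head=1 tape=yy[y]xyxyx   (s1,y)→(s2,x,→)
state=s2 head=2 tape=yyx[x]yxyx   (s2,x)→(s3,x,←)
state=s3 head=1 tape=yy[x]xyxyx   (s3,x)→(s0,y,←)
state=s0 head=0 tape=y[y]yxyxyx   (s0,y)→(s1,z,→)
state=s1 head=1 tape=yz[y]xyxyx   (s1,y)→(s2,x,→)
state=s2 head=2 tape=yzx[x]yxyx   (s2,x)→(s3,x,←)
state=s3 head=1 tape=yz[x]xyxyx   (s3,x)→(s0,y,←)
state=s0 head=0 tape=y[z]yxyxyx
Cell 0 holds z when M halts.

z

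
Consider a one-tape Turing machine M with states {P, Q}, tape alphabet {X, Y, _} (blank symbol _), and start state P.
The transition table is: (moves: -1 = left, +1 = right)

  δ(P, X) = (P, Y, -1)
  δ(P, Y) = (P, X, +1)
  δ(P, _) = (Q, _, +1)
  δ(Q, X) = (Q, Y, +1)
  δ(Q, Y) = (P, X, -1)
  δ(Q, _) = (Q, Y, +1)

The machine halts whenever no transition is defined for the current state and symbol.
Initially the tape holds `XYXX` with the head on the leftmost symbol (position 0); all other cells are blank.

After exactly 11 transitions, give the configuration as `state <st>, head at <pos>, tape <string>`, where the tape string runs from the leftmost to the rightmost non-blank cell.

state P, head at -1, tape XYXX

state=P head=0 tape=_[X]YXX   (P,X)→(P,Y,-1)
state=P head=-1 tape=[_]YYXX   (P,_)→(Q,_,+1)
state=Q head=0 tape=_[Y]YXX   (Q,Y)→(P,X,-1)
state=P head=-1 tape=[_]XYXX   (P,_)→(Q,_,+1)
state=Q head=0 tape=_[X]YXX   (Q,X)→(Q,Y,+1)
state=Q head=1 tape=_Y[Y]XX   (Q,Y)→(P,X,-1)
state=P head=0 tape=_[Y]XXX   (P,Y)→(P,X,+1)
state=P head=1 tape=_X[X]XX   (P,X)→(P,Y,-1)
state=P head=0 tape=_[X]YXX   (P,X)→(P,Y,-1)
state=P head=-1 tape=[_]YYXX   (P,_)→(Q,_,+1)
state=Q head=0 tape=_[Y]YXX   (Q,Y)→(P,X,-1)
state=P head=-1 tape=[_]XYXX
After 11 steps: state P, head at -1, tape XYXX.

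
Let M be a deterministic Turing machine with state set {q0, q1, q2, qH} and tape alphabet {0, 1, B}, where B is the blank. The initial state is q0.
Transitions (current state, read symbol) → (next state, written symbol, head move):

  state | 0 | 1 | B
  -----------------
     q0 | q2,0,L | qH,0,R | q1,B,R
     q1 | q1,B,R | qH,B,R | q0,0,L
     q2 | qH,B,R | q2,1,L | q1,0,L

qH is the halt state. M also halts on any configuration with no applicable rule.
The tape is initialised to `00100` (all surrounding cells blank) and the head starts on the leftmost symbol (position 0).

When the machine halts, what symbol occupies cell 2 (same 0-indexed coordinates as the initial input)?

B

q0 | BBB[0]0100   read 0 → write 0, move L, go to q2
q2 | BB[B]00100   read B → write 0, move L, go to q1
q1 | B[B]000100   read B → write 0, move L, go to q0
q0 | [B]0000100   read B → write B, move R, go to q1
q1 | B[0]000100   read 0 → write B, move R, go to q1
q1 | BB[0]00100   read 0 → write B, move R, go to q1
q1 | BBB[0]0100   read 0 → write B, move R, go to q1
q1 | BBBB[0]100   read 0 → write B, move R, go to q1
q1 | BBBBB[1]00   read 1 → write B, move R, go to qH
qH | BBBBBB[0]0
Cell 2 holds B when M halts.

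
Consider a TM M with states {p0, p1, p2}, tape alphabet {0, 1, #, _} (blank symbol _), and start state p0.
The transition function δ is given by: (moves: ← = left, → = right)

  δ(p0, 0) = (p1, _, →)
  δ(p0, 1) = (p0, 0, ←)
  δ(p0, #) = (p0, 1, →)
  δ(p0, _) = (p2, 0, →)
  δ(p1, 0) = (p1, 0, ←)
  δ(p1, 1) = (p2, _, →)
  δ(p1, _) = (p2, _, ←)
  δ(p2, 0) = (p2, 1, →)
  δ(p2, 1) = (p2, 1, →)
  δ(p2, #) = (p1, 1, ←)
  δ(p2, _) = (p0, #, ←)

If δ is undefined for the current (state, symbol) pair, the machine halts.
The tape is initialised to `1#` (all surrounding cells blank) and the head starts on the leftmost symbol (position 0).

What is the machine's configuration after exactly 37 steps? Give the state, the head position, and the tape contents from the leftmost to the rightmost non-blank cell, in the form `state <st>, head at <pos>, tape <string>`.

state p2, head at 5, tape 0000000#

state=p0 head=0 tape=_[1]#_____   (p0,1)→(p0,0,←)
state=p0 head=-1 tape=[_]0#_____   (p0,_)→(p2,0,→)
state=p2 head=0 tape=0[0]#_____   (p2,0)→(p2,1,→)
state=p2 head=1 tape=01[#]_____   (p2,#)→(p1,1,←)
state=p1 head=0 tape=0[1]1_____   (p1,1)→(p2,_,→)
state=p2 head=1 tape=0_[1]_____   (p2,1)→(p2,1,→)
state=p2 head=2 tape=0_1[_]____   (p2,_)→(p0,#,←)
state=p0 head=1 tape=0_[1]#____   (p0,1)→(p0,0,←)
state=p0 head=0 tape=0[_]0#____   (p0,_)→(p2,0,→)
state=p2 head=1 tape=00[0]#____   (p2,0)→(p2,1,→)
state=p2 head=2 tape=001[#]____   (p2,#)→(p1,1,←)
state=p1 head=1 tape=00[1]1____   (p1,1)→(p2,_,→)
state=p2 head=2 tape=00_[1]____   (p2,1)→(p2,1,→)
state=p2 head=3 tape=00_1[_]___   (p2,_)→(p0,#,←)
state=p0 head=2 tape=00_[1]#___   (p0,1)→(p0,0,←)
state=p0 head=1 tape=00[_]0#___   (p0,_)→(p2,0,→)
state=p2 head=2 tape=000[0]#___   (p2,0)→(p2,1,→)
state=p2 head=3 tape=0001[#]___   (p2,#)→(p1,1,←)
state=p1 head=2 tape=000[1]1___   (p1,1)→(p2,_,→)
state=p2 head=3 tape=000_[1]___   (p2,1)→(p2,1,→)
state=p2 head=4 tape=000_1[_]__   (p2,_)→(p0,#,←)
state=p0 head=3 tape=000_[1]#__   (p0,1)→(p0,0,←)
state=p0 head=2 tape=000[_]0#__   (p0,_)→(p2,0,→)
state=p2 head=3 tape=0000[0]#__   (p2,0)→(p2,1,→)
state=p2 head=4 tape=00001[#]__   (p2,#)→(p1,1,←)
state=p1 head=3 tape=0000[1]1__   (p1,1)→(p2,_,→)
state=p2 head=4 tape=0000_[1]__   (p2,1)→(p2,1,→)
state=p2 head=5 tape=0000_1[_]_   (p2,_)→(p0,#,←)
state=p0 head=4 tape=0000_[1]#_   (p0,1)→(p0,0,←)
state=p0 head=3 tape=0000[_]0#_   (p0,_)→(p2,0,→)
state=p2 head=4 tape=00000[0]#_   (p2,0)→(p2,1,→)
state=p2 head=5 tape=000001[#]_   (p2,#)→(p1,1,←)
state=p1 head=4 tape=00000[1]1_   (p1,1)→(p2,_,→)
state=p2 head=5 tape=00000_[1]_   (p2,1)→(p2,1,→)
state=p2 head=6 tape=00000_1[_]   (p2,_)→(p0,#,←)
state=p0 head=5 tape=00000_[1]#   (p0,1)→(p0,0,←)
state=p0 head=4 tape=00000[_]0#   (p0,_)→(p2,0,→)
state=p2 head=5 tape=000000[0]#
After 37 steps: state p2, head at 5, tape 0000000#.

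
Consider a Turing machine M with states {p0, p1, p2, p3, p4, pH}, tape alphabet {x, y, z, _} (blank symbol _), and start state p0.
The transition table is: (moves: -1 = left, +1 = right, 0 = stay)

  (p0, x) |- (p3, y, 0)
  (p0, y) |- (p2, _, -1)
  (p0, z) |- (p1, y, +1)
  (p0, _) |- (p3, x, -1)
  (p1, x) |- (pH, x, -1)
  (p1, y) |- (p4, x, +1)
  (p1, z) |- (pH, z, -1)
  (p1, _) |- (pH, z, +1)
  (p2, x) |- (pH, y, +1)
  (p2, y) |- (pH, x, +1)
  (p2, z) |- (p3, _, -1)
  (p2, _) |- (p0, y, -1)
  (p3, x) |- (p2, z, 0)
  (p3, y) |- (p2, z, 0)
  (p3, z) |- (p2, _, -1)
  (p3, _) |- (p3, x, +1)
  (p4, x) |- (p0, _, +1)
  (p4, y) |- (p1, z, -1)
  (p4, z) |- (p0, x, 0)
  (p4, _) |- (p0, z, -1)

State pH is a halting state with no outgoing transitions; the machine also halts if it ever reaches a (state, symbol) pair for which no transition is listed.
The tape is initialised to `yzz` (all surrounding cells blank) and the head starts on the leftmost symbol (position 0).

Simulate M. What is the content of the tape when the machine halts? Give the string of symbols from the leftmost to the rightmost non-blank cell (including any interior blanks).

p0 | _____[y]zz   read y → write _, move -1, go to p2
p2 | ____[_]_zz   read _ → write y, move -1, go to p0
p0 | ___[_]y_zz   read _ → write x, move -1, go to p3
p3 | __[_]xy_zz   read _ → write x, move +1, go to p3
p3 | __x[x]y_zz   read x → write z, move 0, go to p2
p2 | __x[z]y_zz   read z → write _, move -1, go to p3
p3 | __[x]_y_zz   read x → write z, move 0, go to p2
p2 | __[z]_y_zz   read z → write _, move -1, go to p3
p3 | _[_]__y_zz   read _ → write x, move +1, go to p3
p3 | _x[_]_y_zz   read _ → write x, move +1, go to p3
p3 | _xx[_]y_zz   read _ → write x, move +1, go to p3
p3 | _xxx[y]_zz   read y → write z, move 0, go to p2
p2 | _xxx[z]_zz   read z → write _, move -1, go to p3
p3 | _xx[x]__zz   read x → write z, move 0, go to p2
p2 | _xx[z]__zz   read z → write _, move -1, go to p3
p3 | _x[x]___zz   read x → write z, move 0, go to p2
p2 | _x[z]___zz   read z → write _, move -1, go to p3
p3 | _[x]____zz   read x → write z, move 0, go to p2
p2 | _[z]____zz   read z → write _, move -1, go to p3
p3 | [_]_____zz   read _ → write x, move +1, go to p3
p3 | x[_]____zz   read _ → write x, move +1, go to p3
p3 | xx[_]___zz   read _ → write x, move +1, go to p3
p3 | xxx[_]__zz   read _ → write x, move +1, go to p3
p3 | xxxx[_]_zz   read _ → write x, move +1, go to p3
p3 | xxxxx[_]zz   read _ → write x, move +1, go to p3
p3 | xxxxxx[z]z   read z → write _, move -1, go to p2
p2 | xxxxx[x]_z   read x → write y, move +1, go to pH
pH | xxxxxy[_]z
The non-blank tape span at halt is xxxxxy_z.

xxxxxy_z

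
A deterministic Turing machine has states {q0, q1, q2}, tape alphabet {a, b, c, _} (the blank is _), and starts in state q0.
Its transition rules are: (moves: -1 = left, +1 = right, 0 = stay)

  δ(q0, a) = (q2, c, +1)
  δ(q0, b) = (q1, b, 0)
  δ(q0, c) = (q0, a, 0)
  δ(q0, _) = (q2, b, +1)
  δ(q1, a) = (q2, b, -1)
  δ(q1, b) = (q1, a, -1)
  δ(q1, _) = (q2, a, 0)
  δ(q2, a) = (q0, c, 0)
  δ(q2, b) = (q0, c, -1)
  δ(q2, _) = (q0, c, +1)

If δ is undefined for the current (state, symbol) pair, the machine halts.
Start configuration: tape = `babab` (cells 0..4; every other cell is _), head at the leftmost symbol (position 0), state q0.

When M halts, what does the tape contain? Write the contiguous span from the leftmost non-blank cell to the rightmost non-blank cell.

ccccab

state=q0 head=0 tape=_[b]abab   (q0,b)→(q1,b,0)
state=q1 head=0 tape=_[b]abab   (q1,b)→(q1,a,-1)
state=q1 head=-1 tape=[_]aabab   (q1,_)→(q2,a,0)
state=q2 head=-1 tape=[a]aabab   (q2,a)→(q0,c,0)
state=q0 head=-1 tape=[c]aabab   (q0,c)→(q0,a,0)
state=q0 head=-1 tape=[a]aabab   (q0,a)→(q2,c,+1)
state=q2 head=0 tape=c[a]abab   (q2,a)→(q0,c,0)
state=q0 head=0 tape=c[c]abab   (q0,c)→(q0,a,0)
state=q0 head=0 tape=c[a]abab   (q0,a)→(q2,c,+1)
state=q2 head=1 tape=cc[a]bab   (q2,a)→(q0,c,0)
state=q0 head=1 tape=cc[c]bab   (q0,c)→(q0,a,0)
state=q0 head=1 tape=cc[a]bab   (q0,a)→(q2,c,+1)
state=q2 head=2 tape=ccc[b]ab   (q2,b)→(q0,c,-1)
state=q0 head=1 tape=cc[c]cab   (q0,c)→(q0,a,0)
state=q0 head=1 tape=cc[a]cab   (q0,a)→(q2,c,+1)
state=q2 head=2 tape=ccc[c]ab
The non-blank tape span at halt is ccccab.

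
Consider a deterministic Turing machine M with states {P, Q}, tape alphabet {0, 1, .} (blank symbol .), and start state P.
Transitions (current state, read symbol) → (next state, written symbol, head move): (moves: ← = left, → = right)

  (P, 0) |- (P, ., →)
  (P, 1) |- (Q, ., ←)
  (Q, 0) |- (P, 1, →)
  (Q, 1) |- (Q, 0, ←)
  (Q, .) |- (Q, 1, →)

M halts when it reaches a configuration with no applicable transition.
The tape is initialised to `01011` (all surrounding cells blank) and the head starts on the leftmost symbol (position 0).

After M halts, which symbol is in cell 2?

.

P | .[0]1011   read 0 → write ., move →, go to P
P | ..[1]011   read 1 → write ., move ←, go to Q
Q | .[.].011   read . → write 1, move →, go to Q
Q | .1[.]011   read . → write 1, move →, go to Q
Q | .11[0]11   read 0 → write 1, move →, go to P
P | .111[1]1   read 1 → write ., move ←, go to Q
Q | .11[1].1   read 1 → write 0, move ←, go to Q
Q | .1[1]0.1   read 1 → write 0, move ←, go to Q
Q | .[1]00.1   read 1 → write 0, move ←, go to Q
Q | [.]000.1   read . → write 1, move →, go to Q
Q | 1[0]00.1   read 0 → write 1, move →, go to P
P | 11[0]0.1   read 0 → write ., move →, go to P
P | 11.[0].1   read 0 → write ., move →, go to P
P | 11..[.]1
Cell 2 holds . when M halts.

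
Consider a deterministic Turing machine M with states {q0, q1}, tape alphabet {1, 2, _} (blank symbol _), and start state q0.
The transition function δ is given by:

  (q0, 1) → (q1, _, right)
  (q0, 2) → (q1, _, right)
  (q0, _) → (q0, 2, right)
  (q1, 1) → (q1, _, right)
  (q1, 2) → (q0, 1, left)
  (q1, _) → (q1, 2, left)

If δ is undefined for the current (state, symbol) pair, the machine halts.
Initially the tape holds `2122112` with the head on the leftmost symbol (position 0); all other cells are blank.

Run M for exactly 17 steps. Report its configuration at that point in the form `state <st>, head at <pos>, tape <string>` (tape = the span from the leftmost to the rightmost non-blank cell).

q0 | [2]122112_   read 2 → write _, move right, go to q1
q1 | _[1]22112_   read 1 → write _, move right, go to q1
q1 | __[2]2112_   read 2 → write 1, move left, go to q0
q0 | _[_]12112_   read _ → write 2, move right, go to q0
q0 | _2[1]2112_   read 1 → write _, move right, go to q1
q1 | _2_[2]112_   read 2 → write 1, move left, go to q0
q0 | _2[_]1112_   read _ → write 2, move right, go to q0
q0 | _22[1]112_   read 1 → write _, move right, go to q1
q1 | _22_[1]12_   read 1 → write _, move right, go to q1
q1 | _22__[1]2_   read 1 → write _, move right, go to q1
q1 | _22___[2]_   read 2 → write 1, move left, go to q0
q0 | _22__[_]1_   read _ → write 2, move right, go to q0
q0 | _22__2[1]_   read 1 → write _, move right, go to q1
q1 | _22__2_[_]   read _ → write 2, move left, go to q1
q1 | _22__2[_]2   read _ → write 2, move left, go to q1
q1 | _22__[2]22   read 2 → write 1, move left, go to q0
q0 | _22_[_]122   read _ → write 2, move right, go to q0
q0 | _22_2[1]22
After 17 steps: state q0, head at 5, tape 22_2122.

state q0, head at 5, tape 22_2122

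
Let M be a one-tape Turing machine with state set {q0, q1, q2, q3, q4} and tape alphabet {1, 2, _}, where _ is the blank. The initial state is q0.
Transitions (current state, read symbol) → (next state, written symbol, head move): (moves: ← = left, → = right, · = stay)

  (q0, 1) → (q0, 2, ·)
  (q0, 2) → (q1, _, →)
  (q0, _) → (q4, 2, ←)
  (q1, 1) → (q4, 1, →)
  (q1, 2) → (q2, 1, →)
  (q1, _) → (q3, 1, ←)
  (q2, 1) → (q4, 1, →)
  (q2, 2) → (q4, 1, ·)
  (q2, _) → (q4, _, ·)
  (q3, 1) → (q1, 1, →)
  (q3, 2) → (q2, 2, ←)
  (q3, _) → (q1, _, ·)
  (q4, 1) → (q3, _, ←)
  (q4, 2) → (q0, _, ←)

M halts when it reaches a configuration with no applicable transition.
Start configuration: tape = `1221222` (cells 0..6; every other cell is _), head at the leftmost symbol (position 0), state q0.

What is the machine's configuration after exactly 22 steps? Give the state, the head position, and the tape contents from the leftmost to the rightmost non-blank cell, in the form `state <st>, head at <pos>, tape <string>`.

state q4, head at 4, tape 111122

state=q0 head=0 tape=[1]221222   (q0,1)→(q0,2,·)
state=q0 head=0 tape=[2]221222   (q0,2)→(q1,_,→)
state=q1 head=1 tape=_[2]21222   (q1,2)→(q2,1,→)
state=q2 head=2 tape=_1[2]1222   (q2,2)→(q4,1,·)
state=q4 head=2 tape=_1[1]1222   (q4,1)→(q3,_,←)
state=q3 head=1 tape=_[1]_1222   (q3,1)→(q1,1,→)
state=q1 head=2 tape=_1[_]1222   (q1,_)→(q3,1,←)
state=q3 head=1 tape=_[1]11222   (q3,1)→(q1,1,→)
state=q1 head=2 tape=_1[1]1222   (q1,1)→(q4,1,→)
state=q4 head=3 tape=_11[1]222   (q4,1)→(q3,_,←)
state=q3 head=2 tape=_1[1]_222   (q3,1)→(q1,1,→)
state=q1 head=3 tape=_11[_]222   (q1,_)→(q3,1,←)
state=q3 head=2 tape=_1[1]1222   (q3,1)→(q1,1,→)
state=q1 head=3 tape=_11[1]222   (q1,1)→(q4,1,→)
state=q4 head=4 tape=_111[2]22   (q4,2)→(q0,_,←)
state=q0 head=3 tape=_11[1]_22   (q0,1)→(q0,2,·)
state=q0 head=3 tape=_11[2]_22   (q0,2)→(q1,_,→)
state=q1 head=4 tape=_11_[_]22   (q1,_)→(q3,1,←)
state=q3 head=3 tape=_11[_]122   (q3,_)→(q1,_,·)
state=q1 head=3 tape=_11[_]122   (q1,_)→(q3,1,←)
state=q3 head=2 tape=_1[1]1122   (q3,1)→(q1,1,→)
state=q1 head=3 tape=_11[1]122   (q1,1)→(q4,1,→)
state=q4 head=4 tape=_111[1]22
After 22 steps: state q4, head at 4, tape 111122.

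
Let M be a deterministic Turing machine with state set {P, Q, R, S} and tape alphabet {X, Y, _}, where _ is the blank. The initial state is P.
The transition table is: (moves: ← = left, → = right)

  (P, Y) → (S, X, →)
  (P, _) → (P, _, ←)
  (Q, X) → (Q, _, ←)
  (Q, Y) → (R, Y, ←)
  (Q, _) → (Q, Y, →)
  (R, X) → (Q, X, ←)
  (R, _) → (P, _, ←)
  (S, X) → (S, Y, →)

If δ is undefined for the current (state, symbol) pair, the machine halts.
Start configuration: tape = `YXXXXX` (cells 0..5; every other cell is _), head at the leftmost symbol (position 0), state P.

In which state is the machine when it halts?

S

state=P head=0 tape=[Y]XXXXX_   (P,Y)→(S,X,→)
state=S head=1 tape=X[X]XXXX_   (S,X)→(S,Y,→)
state=S head=2 tape=XY[X]XXX_   (S,X)→(S,Y,→)
state=S head=3 tape=XYY[X]XX_   (S,X)→(S,Y,→)
state=S head=4 tape=XYYY[X]X_   (S,X)→(S,Y,→)
state=S head=5 tape=XYYYY[X]_   (S,X)→(S,Y,→)
state=S head=6 tape=XYYYYY[_]
No transition is defined for (S, _); M halts in state S.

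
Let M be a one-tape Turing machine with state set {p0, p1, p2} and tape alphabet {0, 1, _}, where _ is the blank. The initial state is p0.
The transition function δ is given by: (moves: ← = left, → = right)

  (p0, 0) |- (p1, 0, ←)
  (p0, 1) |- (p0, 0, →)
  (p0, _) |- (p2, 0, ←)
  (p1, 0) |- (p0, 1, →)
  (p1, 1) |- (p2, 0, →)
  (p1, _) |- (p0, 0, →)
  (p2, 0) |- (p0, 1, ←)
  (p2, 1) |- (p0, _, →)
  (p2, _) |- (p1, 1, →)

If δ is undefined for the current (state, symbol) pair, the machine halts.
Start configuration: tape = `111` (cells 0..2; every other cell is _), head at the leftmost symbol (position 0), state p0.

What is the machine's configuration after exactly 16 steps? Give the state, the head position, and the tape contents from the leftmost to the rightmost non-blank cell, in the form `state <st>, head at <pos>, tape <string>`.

state=p0 head=0 tape=_[1]11_   (p0,1)→(p0,0,→)
state=p0 head=1 tape=_0[1]1_   (p0,1)→(p0,0,→)
state=p0 head=2 tape=_00[1]_   (p0,1)→(p0,0,→)
state=p0 head=3 tape=_000[_]   (p0,_)→(p2,0,←)
state=p2 head=2 tape=_00[0]0   (p2,0)→(p0,1,←)
state=p0 head=1 tape=_0[0]10   (p0,0)→(p1,0,←)
state=p1 head=0 tape=_[0]010   (p1,0)→(p0,1,→)
state=p0 head=1 tape=_1[0]10   (p0,0)→(p1,0,←)
state=p1 head=0 tape=_[1]010   (p1,1)→(p2,0,→)
state=p2 head=1 tape=_0[0]10   (p2,0)→(p0,1,←)
state=p0 head=0 tape=_[0]110   (p0,0)→(p1,0,←)
state=p1 head=-1 tape=[_]0110   (p1,_)→(p0,0,→)
state=p0 head=0 tape=0[0]110   (p0,0)→(p1,0,←)
state=p1 head=-1 tape=[0]0110   (p1,0)→(p0,1,→)
state=p0 head=0 tape=1[0]110   (p0,0)→(p1,0,←)
state=p1 head=-1 tape=[1]0110   (p1,1)→(p2,0,→)
state=p2 head=0 tape=0[0]110
After 16 steps: state p2, head at 0, tape 00110.

state p2, head at 0, tape 00110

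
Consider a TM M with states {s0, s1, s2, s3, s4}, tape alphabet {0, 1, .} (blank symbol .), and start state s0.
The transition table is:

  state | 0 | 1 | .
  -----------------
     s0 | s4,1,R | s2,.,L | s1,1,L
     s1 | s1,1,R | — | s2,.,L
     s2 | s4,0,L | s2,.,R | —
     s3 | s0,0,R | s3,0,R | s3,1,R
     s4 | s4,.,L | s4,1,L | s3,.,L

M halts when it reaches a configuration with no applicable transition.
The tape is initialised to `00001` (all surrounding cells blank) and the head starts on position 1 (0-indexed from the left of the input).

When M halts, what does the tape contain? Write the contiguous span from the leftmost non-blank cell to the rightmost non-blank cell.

s0 | ....0[0]001   read 0 → write 1, move R, go to s4
s4 | ....01[0]01   read 0 → write ., move L, go to s4
s4 | ....0[1].01   read 1 → write 1, move L, go to s4
s4 | ....[0]1.01   read 0 → write ., move L, go to s4
s4 | ...[.].1.01   read . → write ., move L, go to s3
s3 | ..[.]..1.01   read . → write 1, move R, go to s3
s3 | ..1[.].1.01   read . → write 1, move R, go to s3
s3 | ..11[.]1.01   read . → write 1, move R, go to s3
s3 | ..111[1].01   read 1 → write 0, move R, go to s3
s3 | ..1110[.]01   read . → write 1, move R, go to s3
s3 | ..11101[0]1   read 0 → write 0, move R, go to s0
s0 | ..111010[1]   read 1 → write ., move L, go to s2
s2 | ..11101[0].   read 0 → write 0, move L, go to s4
s4 | ..1110[1]0.   read 1 → write 1, move L, go to s4
s4 | ..111[0]10.   read 0 → write ., move L, go to s4
s4 | ..11[1].10.   read 1 → write 1, move L, go to s4
s4 | ..1[1]1.10.   read 1 → write 1, move L, go to s4
s4 | ..[1]11.10.   read 1 → write 1, move L, go to s4
s4 | .[.]111.10.   read . → write ., move L, go to s3
s3 | [.].111.10.   read . → write 1, move R, go to s3
s3 | 1[.]111.10.   read . → write 1, move R, go to s3
s3 | 11[1]11.10.   read 1 → write 0, move R, go to s3
s3 | 110[1]1.10.   read 1 → write 0, move R, go to s3
s3 | 1100[1].10.   read 1 → write 0, move R, go to s3
s3 | 11000[.]10.   read . → write 1, move R, go to s3
s3 | 110001[1]0.   read 1 → write 0, move R, go to s3
s3 | 1100010[0].   read 0 → write 0, move R, go to s0
s0 | 11000100[.]   read . → write 1, move L, go to s1
s1 | 1100010[0]1   read 0 → write 1, move R, go to s1
s1 | 11000101[1]
The non-blank tape span at halt is 110001011.

110001011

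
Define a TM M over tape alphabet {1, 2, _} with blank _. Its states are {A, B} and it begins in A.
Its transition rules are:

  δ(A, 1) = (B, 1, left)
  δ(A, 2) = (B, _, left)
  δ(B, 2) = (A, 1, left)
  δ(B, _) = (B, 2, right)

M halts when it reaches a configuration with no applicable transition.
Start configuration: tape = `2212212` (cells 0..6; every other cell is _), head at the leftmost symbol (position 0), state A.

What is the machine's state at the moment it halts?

A | __[2]212212   read 2 → write _, move left, go to B
B | _[_]_212212   read _ → write 2, move right, go to B
B | _2[_]212212   read _ → write 2, move right, go to B
B | _22[2]12212   read 2 → write 1, move left, go to A
A | _2[2]112212   read 2 → write _, move left, go to B
B | _[2]_112212   read 2 → write 1, move left, go to A
A | [_]1_112212
No transition is defined for (A, _); M halts in state A.

A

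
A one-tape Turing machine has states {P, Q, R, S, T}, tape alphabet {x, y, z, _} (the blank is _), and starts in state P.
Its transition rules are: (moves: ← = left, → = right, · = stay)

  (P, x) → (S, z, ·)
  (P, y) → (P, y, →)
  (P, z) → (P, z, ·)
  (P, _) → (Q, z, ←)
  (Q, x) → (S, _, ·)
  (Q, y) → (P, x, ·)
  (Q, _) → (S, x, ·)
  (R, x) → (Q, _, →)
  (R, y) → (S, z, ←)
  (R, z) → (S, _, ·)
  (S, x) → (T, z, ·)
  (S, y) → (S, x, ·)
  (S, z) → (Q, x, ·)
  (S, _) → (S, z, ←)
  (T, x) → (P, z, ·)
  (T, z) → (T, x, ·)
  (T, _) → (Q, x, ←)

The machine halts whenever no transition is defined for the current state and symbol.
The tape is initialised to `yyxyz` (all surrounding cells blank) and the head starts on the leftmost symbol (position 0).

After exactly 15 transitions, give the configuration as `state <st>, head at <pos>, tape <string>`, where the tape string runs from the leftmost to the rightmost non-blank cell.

state P, head at 1, tape yzzyz

state=P head=0 tape=[y]yxyz   (P,y)→(P,y,→)
state=P head=1 tape=y[y]xyz   (P,y)→(P,y,→)
state=P head=2 tape=yy[x]yz   (P,x)→(S,z,·)
state=S head=2 tape=yy[z]yz   (S,z)→(Q,x,·)
state=Q head=2 tape=yy[x]yz   (Q,x)→(S,_,·)
state=S head=2 tape=yy[_]yz   (S,_)→(S,z,←)
state=S head=1 tape=y[y]zyz   (S,y)→(S,x,·)
state=S head=1 tape=y[x]zyz   (S,x)→(T,z,·)
state=T head=1 tape=y[z]zyz   (T,z)→(T,x,·)
state=T head=1 tape=y[x]zyz   (T,x)→(P,z,·)
state=P head=1 tape=y[z]zyz   (P,z)→(P,z,·)
state=P head=1 tape=y[z]zyz   (P,z)→(P,z,·)
state=P head=1 tape=y[z]zyz   (P,z)→(P,z,·)
state=P head=1 tape=y[z]zyz   (P,z)→(P,z,·)
state=P head=1 tape=y[z]zyz   (P,z)→(P,z,·)
state=P head=1 tape=y[z]zyz
After 15 steps: state P, head at 1, tape yzzyz.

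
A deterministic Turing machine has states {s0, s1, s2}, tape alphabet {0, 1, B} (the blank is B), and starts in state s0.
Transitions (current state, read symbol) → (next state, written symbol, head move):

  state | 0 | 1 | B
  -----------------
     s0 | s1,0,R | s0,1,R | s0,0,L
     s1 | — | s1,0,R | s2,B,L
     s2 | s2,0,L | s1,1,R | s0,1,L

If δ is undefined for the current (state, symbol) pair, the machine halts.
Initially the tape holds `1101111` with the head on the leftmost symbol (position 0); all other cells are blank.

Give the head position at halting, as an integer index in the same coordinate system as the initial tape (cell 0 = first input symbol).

state=s0 head=0 tape=[1]101111B   (s0,1)→(s0,1,R)
state=s0 head=1 tape=1[1]01111B   (s0,1)→(s0,1,R)
state=s0 head=2 tape=11[0]1111B   (s0,0)→(s1,0,R)
state=s1 head=3 tape=110[1]111B   (s1,1)→(s1,0,R)
state=s1 head=4 tape=1100[1]11B   (s1,1)→(s1,0,R)
state=s1 head=5 tape=11000[1]1B   (s1,1)→(s1,0,R)
state=s1 head=6 tape=110000[1]B   (s1,1)→(s1,0,R)
state=s1 head=7 tape=1100000[B]   (s1,B)→(s2,B,L)
state=s2 head=6 tape=110000[0]B   (s2,0)→(s2,0,L)
state=s2 head=5 tape=11000[0]0B   (s2,0)→(s2,0,L)
state=s2 head=4 tape=1100[0]00B   (s2,0)→(s2,0,L)
state=s2 head=3 tape=110[0]000B   (s2,0)→(s2,0,L)
state=s2 head=2 tape=11[0]0000B   (s2,0)→(s2,0,L)
state=s2 head=1 tape=1[1]00000B   (s2,1)→(s1,1,R)
state=s1 head=2 tape=11[0]0000B
At halt the head is at cell 2.

2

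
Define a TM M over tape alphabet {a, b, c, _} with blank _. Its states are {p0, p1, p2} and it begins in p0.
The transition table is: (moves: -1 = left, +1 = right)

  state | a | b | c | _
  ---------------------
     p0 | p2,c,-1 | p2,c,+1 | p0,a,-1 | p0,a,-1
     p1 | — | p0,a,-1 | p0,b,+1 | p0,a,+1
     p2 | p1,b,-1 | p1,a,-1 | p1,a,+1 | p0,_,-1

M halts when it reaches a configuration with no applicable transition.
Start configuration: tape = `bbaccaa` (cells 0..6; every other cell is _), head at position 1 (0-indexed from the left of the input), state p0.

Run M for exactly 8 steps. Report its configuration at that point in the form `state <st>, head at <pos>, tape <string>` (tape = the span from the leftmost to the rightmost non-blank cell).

state p1, head at 3, tape bbcaaca

state=p0 head=1 tape=b[b]accaa   (p0,b)→(p2,c,+1)
state=p2 head=2 tape=bc[a]ccaa   (p2,a)→(p1,b,-1)
state=p1 head=1 tape=b[c]bccaa   (p1,c)→(p0,b,+1)
state=p0 head=2 tape=bb[b]ccaa   (p0,b)→(p2,c,+1)
state=p2 head=3 tape=bbc[c]caa   (p2,c)→(p1,a,+1)
state=p1 head=4 tape=bbca[c]aa   (p1,c)→(p0,b,+1)
state=p0 head=5 tape=bbcab[a]a   (p0,a)→(p2,c,-1)
state=p2 head=4 tape=bbca[b]ca   (p2,b)→(p1,a,-1)
state=p1 head=3 tape=bbc[a]aca
After 8 steps: state p1, head at 3, tape bbcaaca.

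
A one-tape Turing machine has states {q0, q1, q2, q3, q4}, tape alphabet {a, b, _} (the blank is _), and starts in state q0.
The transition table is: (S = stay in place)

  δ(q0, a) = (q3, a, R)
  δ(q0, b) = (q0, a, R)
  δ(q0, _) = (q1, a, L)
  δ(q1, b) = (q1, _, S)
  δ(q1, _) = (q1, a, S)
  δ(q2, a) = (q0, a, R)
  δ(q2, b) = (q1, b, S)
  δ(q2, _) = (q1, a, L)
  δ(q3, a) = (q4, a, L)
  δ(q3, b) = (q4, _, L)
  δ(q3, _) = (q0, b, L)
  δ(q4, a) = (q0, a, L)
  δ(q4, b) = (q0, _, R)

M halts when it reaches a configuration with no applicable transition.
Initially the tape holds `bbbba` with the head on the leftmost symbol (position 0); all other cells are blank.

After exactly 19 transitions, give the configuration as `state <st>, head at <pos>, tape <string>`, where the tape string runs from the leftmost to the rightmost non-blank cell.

state q3, head at 1, tape aaaaa

q0 | [b]bbba_   read b → write a, move R, go to q0
q0 | a[b]bba_   read b → write a, move R, go to q0
q0 | aa[b]ba_   read b → write a, move R, go to q0
q0 | aaa[b]a_   read b → write a, move R, go to q0
q0 | aaaa[a]_   read a → write a, move R, go to q3
q3 | aaaaa[_]   read _ → write b, move L, go to q0
q0 | aaaa[a]b   read a → write a, move R, go to q3
q3 | aaaaa[b]   read b → write _, move L, go to q4
q4 | aaaa[a]_   read a → write a, move L, go to q0
q0 | aaa[a]a_   read a → write a, move R, go to q3
q3 | aaaa[a]_   read a → write a, move L, go to q4
q4 | aaa[a]a_   read a → write a, move L, go to q0
q0 | aa[a]aa_   read a → write a, move R, go to q3
q3 | aaa[a]a_   read a → write a, move L, go to q4
q4 | aa[a]aa_   read a → write a, move L, go to q0
q0 | a[a]aaa_   read a → write a, move R, go to q3
q3 | aa[a]aa_   read a → write a, move L, go to q4
q4 | a[a]aaa_   read a → write a, move L, go to q0
q0 | [a]aaaa_   read a → write a, move R, go to q3
q3 | a[a]aaa_
After 19 steps: state q3, head at 1, tape aaaaa.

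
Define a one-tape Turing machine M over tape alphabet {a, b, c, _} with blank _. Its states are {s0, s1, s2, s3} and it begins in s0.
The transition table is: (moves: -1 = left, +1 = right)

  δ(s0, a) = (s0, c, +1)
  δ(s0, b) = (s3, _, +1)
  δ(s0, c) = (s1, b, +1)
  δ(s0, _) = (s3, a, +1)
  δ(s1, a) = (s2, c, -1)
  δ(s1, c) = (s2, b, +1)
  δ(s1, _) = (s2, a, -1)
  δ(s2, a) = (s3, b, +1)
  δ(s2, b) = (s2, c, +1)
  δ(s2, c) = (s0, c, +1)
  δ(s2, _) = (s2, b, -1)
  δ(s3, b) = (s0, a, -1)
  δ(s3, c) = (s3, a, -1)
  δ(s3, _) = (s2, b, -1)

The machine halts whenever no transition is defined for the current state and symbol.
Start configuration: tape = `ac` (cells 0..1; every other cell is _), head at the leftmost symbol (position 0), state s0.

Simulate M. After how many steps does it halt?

state=s0 head=0 tape=[a]c____   (s0,a)→(s0,c,+1)
state=s0 head=1 tape=c[c]____   (s0,c)→(s1,b,+1)
state=s1 head=2 tape=cb[_]___   (s1,_)→(s2,a,-1)
state=s2 head=1 tape=c[b]a___   (s2,b)→(s2,c,+1)
state=s2 head=2 tape=cc[a]___   (s2,a)→(s3,b,+1)
state=s3 head=3 tape=ccb[_]__   (s3,_)→(s2,b,-1)
state=s2 head=2 tape=cc[b]b__   (s2,b)→(s2,c,+1)
state=s2 head=3 tape=ccc[b]__   (s2,b)→(s2,c,+1)
state=s2 head=4 tape=cccc[_]_   (s2,_)→(s2,b,-1)
state=s2 head=3 tape=ccc[c]b_   (s2,c)→(s0,c,+1)
state=s0 head=4 tape=cccc[b]_   (s0,b)→(s3,_,+1)
state=s3 head=5 tape=cccc_[_]   (s3,_)→(s2,b,-1)
state=s2 head=4 tape=cccc[_]b   (s2,_)→(s2,b,-1)
state=s2 head=3 tape=ccc[c]bb   (s2,c)→(s0,c,+1)
state=s0 head=4 tape=cccc[b]b   (s0,b)→(s3,_,+1)
state=s3 head=5 tape=cccc_[b]   (s3,b)→(s0,a,-1)
state=s0 head=4 tape=cccc[_]a   (s0,_)→(s3,a,+1)
state=s3 head=5 tape=cccca[a]
M halts after 17 transitions.

17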